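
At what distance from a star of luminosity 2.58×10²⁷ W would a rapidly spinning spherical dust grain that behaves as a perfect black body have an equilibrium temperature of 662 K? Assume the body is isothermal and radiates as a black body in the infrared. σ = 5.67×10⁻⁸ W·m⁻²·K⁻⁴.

For an isothermal black-emitting sphere, (1−a)S·πr² = σ·4πr²·T⁴ ⇒ S = 4σT⁴/(1−a).
S = 4·5.67×10⁻⁸·(662)⁴/1.00 = 43560 W/m².
Flux falls as S = L/(4πd²), so d = √(L/(4πS)) = √(2.58×10²⁷/(4π·43560)).

d ≈ 6.87×10¹⁰ m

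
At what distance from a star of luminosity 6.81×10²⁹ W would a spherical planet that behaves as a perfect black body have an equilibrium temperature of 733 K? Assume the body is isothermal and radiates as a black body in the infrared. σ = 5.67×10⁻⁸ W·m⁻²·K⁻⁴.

For an isothermal black-emitting sphere, (1−a)S·πr² = σ·4πr²·T⁴ ⇒ S = 4σT⁴/(1−a).
S = 4·5.67×10⁻⁸·(733)⁴/1.00 = 65470 W/m².
Flux falls as S = L/(4πd²), so d = √(L/(4πS)) = √(6.81×10²⁹/(4π·65470)).

d ≈ 9.10×10¹¹ m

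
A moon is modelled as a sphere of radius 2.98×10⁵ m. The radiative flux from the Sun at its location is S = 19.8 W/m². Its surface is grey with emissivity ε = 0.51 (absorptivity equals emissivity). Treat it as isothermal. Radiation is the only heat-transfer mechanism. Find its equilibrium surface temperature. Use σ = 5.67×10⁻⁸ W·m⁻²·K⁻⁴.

At equilibrium, absorbed power = emitted power.
Absorbing cross-section = πr² = 2.790×10¹¹ m²; emitting surface = 4πr² = 1.116×10¹² m² (ratio 4).
εS·A_cross = εσ·A_surf·T⁴  ⇒  T⁴ = S/(4σ)   (ε cancels).
T⁴ = 19.8/(4·5.67×10⁻⁸) = 8.730×10⁷ K⁴.
T = (8.730×10⁷)^(1/4).

T ≈ 96.7 K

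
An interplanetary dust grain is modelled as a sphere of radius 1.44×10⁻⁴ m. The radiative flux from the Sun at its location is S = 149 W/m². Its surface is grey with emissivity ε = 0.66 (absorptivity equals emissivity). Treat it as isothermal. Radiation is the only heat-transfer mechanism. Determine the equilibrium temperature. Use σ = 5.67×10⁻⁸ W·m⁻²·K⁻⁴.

At equilibrium, absorbed power = emitted power.
Absorbing cross-section = πr² = 6.514×10⁻⁸ m²; emitting surface = 4πr² = 2.606×10⁻⁷ m² (ratio 4).
εS·A_cross = εσ·A_surf·T⁴  ⇒  T⁴ = S/(4σ)   (ε cancels).
T⁴ = 149/(4·5.67×10⁻⁸) = 6.570×10⁸ K⁴.
T = (6.570×10⁸)^(1/4).

T ≈ 160 K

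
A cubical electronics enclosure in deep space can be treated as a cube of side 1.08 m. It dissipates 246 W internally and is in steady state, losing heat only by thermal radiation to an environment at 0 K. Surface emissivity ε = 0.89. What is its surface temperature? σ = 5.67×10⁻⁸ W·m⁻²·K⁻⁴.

T ≈ 162 K

Steady state: internal power = radiated power, P = εσA T⁴.
Radiating area A = 6L² = 6.998 m².
T⁴ = P/(εσA) = 246/(0.89·5.67×10⁻⁸·6.998) = 6.966×10⁸ K⁴.
T = (6.966×10⁸)^(1/4).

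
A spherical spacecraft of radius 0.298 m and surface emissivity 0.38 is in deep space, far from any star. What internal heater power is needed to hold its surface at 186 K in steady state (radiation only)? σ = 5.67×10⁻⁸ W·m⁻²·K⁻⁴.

P = εσ·4πr²·T⁴.
4πr² = 1.116 m²; T⁴ = 1.197×10⁹ K⁴.
P = 0.38·5.67×10⁻⁸·1.116·1.197×10⁹.

P ≈ 28.8 W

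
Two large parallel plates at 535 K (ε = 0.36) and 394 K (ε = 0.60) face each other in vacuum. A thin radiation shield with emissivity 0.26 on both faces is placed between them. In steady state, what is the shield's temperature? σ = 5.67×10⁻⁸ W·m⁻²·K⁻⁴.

T_s ≈ 472 K

In steady state the net flux on the hot side equals that on the cold side.
σ(T₁⁴−T_s⁴)/D₁ = σ(T_s⁴−T₂⁴)/D₂, with D₁ = 1/ε₁+1/ε_s−1 = 5.624, D₂ = 1/ε_s+1/ε₂−1 = 4.513.
Solve for T_s⁴: T_s⁴ = (D₂·T₁⁴ + D₁·T₂⁴)/(D₁+D₂) = 4.984×10¹⁰ K⁴.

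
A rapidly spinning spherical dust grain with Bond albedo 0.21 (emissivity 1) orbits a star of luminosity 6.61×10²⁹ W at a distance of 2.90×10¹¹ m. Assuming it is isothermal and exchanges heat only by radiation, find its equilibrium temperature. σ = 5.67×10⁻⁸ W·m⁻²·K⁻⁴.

First find the stellar flux at distance d: S = L/(4πd²) = 6.61×10²⁹/(4π·(2.90×10¹¹)²) = 6.255×10⁵ W/m².
For an isothermal sphere, absorbed (1−a)S·πr² = emitted σ·4πr²·T⁴, so T⁴ = (1−a)S/(4σ).
T⁴ = 0.790·6.255×10⁵/(4·5.67×10⁻⁸) = 2.179×10¹² K⁴.

T ≈ 1210 K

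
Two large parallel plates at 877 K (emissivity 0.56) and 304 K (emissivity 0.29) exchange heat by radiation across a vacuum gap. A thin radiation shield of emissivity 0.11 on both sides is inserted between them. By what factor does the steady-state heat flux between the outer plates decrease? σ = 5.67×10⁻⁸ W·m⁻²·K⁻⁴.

Without shield: q₀ = σΔ(T⁴)/(1/ε₁+1/ε₂−1) with denominator 4.234.
With shield the two gaps are in series; the resistances add: (1/ε₁+1/ε_s−1)+(1/ε_s+1/ε₂−1) = 9.877+11.54 = 21.42.
Heat-flux ratio q₀/q = 21.42/4.234.

factor ≈ 5.06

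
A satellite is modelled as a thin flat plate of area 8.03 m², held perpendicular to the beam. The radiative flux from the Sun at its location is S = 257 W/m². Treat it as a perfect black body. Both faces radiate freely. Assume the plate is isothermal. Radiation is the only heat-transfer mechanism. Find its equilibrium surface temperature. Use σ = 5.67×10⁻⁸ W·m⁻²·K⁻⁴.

T ≈ 218 K

At equilibrium, absorbed power = emitted power.
Absorbing cross-section = A = 8.030 m²; emitting surface = 2A = 16.06 m² (ratio 2).
S·A_cross = εσ·A_surf·T⁴  ⇒  T⁴ = S/(2σ).
T⁴ = 1.00·257/(2·5.67×10⁻⁸) = 2.266×10⁹ K⁴.
T = (2.266×10⁹)^(1/4).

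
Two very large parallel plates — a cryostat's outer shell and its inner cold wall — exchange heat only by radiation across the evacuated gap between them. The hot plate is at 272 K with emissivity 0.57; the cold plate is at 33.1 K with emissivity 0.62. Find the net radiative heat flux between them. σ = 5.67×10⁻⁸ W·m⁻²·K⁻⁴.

For two infinite grey parallel plates, q = σ(T₁⁴ − T₂⁴)/(1/ε₁ + 1/ε₂ − 1).
T₁⁴ − T₂⁴ = 5.474×10⁹ − 1.200×10⁶ = 5.472×10⁹ K⁴.
1/ε₁ + 1/ε₂ − 1 = 1.754 + 1.613 − 1 = 2.367.
q = 5.67×10⁻⁸ × 5.472×10⁹ / 2.367.

q ≈ 131 W/m²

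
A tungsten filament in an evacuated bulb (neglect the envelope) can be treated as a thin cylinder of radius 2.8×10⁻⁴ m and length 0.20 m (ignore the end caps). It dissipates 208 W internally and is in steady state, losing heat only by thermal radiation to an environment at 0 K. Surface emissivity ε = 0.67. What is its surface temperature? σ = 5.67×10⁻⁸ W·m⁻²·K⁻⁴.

T ≈ 1990 K

Steady state: internal power = radiated power, P = εσA T⁴.
Radiating area A = 2πrL = 3.519×10⁻⁴ m².
T⁴ = P/(εσA) = 208/(0.67·5.67×10⁻⁸·3.519×10⁻⁴) = 1.556×10¹³ K⁴.
T = (1.556×10¹³)^(1/4).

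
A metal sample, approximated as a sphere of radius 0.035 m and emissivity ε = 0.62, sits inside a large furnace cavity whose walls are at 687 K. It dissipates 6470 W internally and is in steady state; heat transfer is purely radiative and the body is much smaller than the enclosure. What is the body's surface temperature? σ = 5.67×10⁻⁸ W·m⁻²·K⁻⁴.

T ≈ 1870 K

For a small grey body in a large enclosure, net radiated power = εσA(T⁴ − T_w⁴).
Steady state: P = εσA(T⁴ − T_w⁴) with A = 4πr² = 0.01539 m².
T⁴ = P/(εσA) + T_w⁴ = 6470/(0.62·5.67×10⁻⁸·0.01539) + (687)⁴
    = 1.196×10¹³ + 2.228×10¹¹ = 1.218×10¹³ K⁴.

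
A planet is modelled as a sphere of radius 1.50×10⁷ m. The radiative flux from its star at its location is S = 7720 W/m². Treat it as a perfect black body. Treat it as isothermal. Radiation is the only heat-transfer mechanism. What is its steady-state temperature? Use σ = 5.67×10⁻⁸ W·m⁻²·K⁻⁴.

T ≈ 430 K

At equilibrium, absorbed power = emitted power.
Absorbing cross-section = πr² = 7.069×10¹⁴ m²; emitting surface = 4πr² = 2.827×10¹⁵ m² (ratio 4).
S·A_cross = εσ·A_surf·T⁴  ⇒  T⁴ = S/(4σ).
T⁴ = 1.00·7720/(4·5.67×10⁻⁸) = 3.404×10¹⁰ K⁴.
T = (3.404×10¹⁰)^(1/4).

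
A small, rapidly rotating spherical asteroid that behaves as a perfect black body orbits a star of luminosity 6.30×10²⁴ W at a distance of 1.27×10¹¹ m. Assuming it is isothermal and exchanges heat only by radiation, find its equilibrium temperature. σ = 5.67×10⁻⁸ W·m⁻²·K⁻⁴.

T ≈ 108 K

First find the stellar flux at distance d: S = L/(4πd²) = 6.30×10²⁴/(4π·(1.27×10¹¹)²) = 31.08 W/m².
For an isothermal sphere, absorbed (1−a)S·πr² = emitted σ·4πr²·T⁴, so T⁴ = (1−a)S/(4σ).
T⁴ = 1.00·31.08/(4·5.67×10⁻⁸) = 1.371×10⁸ K⁴.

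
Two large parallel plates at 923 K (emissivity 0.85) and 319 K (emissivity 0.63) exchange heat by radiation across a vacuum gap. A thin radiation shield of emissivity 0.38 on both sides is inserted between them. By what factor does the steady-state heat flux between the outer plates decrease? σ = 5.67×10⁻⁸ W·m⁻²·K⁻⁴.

factor ≈ 3.42

Without shield: q₀ = σΔ(T⁴)/(1/ε₁+1/ε₂−1) with denominator 1.764.
With shield the two gaps are in series; the resistances add: (1/ε₁+1/ε_s−1)+(1/ε_s+1/ε₂−1) = 2.808+3.219 = 6.027.
Heat-flux ratio q₀/q = 6.027/1.764.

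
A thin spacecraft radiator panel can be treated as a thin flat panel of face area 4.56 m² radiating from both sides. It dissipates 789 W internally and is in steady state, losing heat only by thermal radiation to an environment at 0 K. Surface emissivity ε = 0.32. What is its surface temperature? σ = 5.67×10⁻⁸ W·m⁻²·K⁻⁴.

Steady state: internal power = radiated power, P = εσA T⁴.
Radiating area A = 2·4.56 = 9.120 m².
T⁴ = P/(εσA) = 789/(0.32·5.67×10⁻⁸·9.120) = 4.768×10⁹ K⁴.
T = (4.768×10⁹)^(1/4).

T ≈ 263 K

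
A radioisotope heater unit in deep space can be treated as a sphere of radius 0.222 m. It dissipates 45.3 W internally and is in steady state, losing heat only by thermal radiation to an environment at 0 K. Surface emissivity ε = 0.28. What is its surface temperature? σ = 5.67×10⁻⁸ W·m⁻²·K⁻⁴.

T ≈ 261 K

Steady state: internal power = radiated power, P = εσA T⁴.
Radiating area A = 4πr² = 0.6193 m².
T⁴ = P/(εσA) = 45.3/(0.28·5.67×10⁻⁸·0.6193) = 4.607×10⁹ K⁴.
T = (4.607×10⁹)^(1/4).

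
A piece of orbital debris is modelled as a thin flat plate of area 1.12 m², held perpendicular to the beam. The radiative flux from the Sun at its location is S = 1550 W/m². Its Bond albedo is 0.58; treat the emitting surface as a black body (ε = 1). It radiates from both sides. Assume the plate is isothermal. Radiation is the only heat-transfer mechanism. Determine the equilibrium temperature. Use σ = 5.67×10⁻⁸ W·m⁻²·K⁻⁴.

At equilibrium, absorbed power = emitted power.
Absorbing cross-section = A = 1.120 m²; emitting surface = 2A = 2.240 m² (ratio 2).
(1−a)S·A_cross = εσ·A_surf·T⁴  ⇒  T⁴ = (1−a)S/(2σ).
T⁴ = 0.420·1550/(2·5.67×10⁻⁸) = 5.741×10⁹ K⁴.
T = (5.741×10⁹)^(1/4).

T ≈ 275 K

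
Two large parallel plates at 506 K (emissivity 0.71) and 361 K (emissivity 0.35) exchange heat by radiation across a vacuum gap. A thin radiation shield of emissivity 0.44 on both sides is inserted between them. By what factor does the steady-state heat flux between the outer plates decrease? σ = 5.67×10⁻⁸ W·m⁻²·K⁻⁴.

Without shield: q₀ = σΔ(T⁴)/(1/ε₁+1/ε₂−1) with denominator 3.266.
With shield the two gaps are in series; the resistances add: (1/ε₁+1/ε_s−1)+(1/ε_s+1/ε₂−1) = 2.681+4.130 = 6.811.
Heat-flux ratio q₀/q = 6.811/3.266.

factor ≈ 2.09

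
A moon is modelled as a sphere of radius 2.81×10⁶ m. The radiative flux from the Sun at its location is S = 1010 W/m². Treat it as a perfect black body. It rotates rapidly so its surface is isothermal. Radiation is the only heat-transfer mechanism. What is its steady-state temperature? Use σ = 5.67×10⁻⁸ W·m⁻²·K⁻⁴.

T ≈ 258 K

At equilibrium, absorbed power = emitted power.
Absorbing cross-section = πr² = 2.481×10¹³ m²; emitting surface = 4πr² = 9.923×10¹³ m² (ratio 4).
S·A_cross = εσ·A_surf·T⁴  ⇒  T⁴ = S/(4σ).
T⁴ = 1.00·1010/(4·5.67×10⁻⁸) = 4.453×10⁹ K⁴.
T = (4.453×10⁹)^(1/4).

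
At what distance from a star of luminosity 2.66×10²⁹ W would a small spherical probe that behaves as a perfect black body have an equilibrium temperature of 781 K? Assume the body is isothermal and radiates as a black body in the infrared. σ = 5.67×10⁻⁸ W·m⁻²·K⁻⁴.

d ≈ 5.01×10¹¹ m

For an isothermal black-emitting sphere, (1−a)S·πr² = σ·4πr²·T⁴ ⇒ S = 4σT⁴/(1−a).
S = 4·5.67×10⁻⁸·(781)⁴/1.00 = 84380 W/m².
Flux falls as S = L/(4πd²), so d = √(L/(4πS)) = √(2.66×10²⁹/(4π·84380)).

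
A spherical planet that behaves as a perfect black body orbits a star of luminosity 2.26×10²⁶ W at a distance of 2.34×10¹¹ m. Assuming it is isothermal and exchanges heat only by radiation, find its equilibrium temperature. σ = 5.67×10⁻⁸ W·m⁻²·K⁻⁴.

First find the stellar flux at distance d: S = L/(4πd²) = 2.26×10²⁶/(4π·(2.34×10¹¹)²) = 328.4 W/m².
For an isothermal sphere, absorbed (1−a)S·πr² = emitted σ·4πr²·T⁴, so T⁴ = (1−a)S/(4σ).
T⁴ = 1.00·328.4/(4·5.67×10⁻⁸) = 1.448×10⁹ K⁴.

T ≈ 195 K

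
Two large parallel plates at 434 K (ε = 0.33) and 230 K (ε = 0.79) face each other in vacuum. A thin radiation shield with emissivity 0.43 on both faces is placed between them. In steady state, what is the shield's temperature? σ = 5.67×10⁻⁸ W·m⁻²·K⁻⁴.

In steady state the net flux on the hot side equals that on the cold side.
σ(T₁⁴−T_s⁴)/D₁ = σ(T_s⁴−T₂⁴)/D₂, with D₁ = 1/ε₁+1/ε_s−1 = 4.356, D₂ = 1/ε_s+1/ε₂−1 = 2.591.
Solve for T_s⁴: T_s⁴ = (D₂·T₁⁴ + D₁·T₂⁴)/(D₁+D₂) = 1.499×10¹⁰ K⁴.

T_s ≈ 350 K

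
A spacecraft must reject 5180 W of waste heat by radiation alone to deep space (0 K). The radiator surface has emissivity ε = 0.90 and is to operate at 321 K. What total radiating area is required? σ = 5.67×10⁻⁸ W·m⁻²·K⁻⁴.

A ≈ 9.56 m²

P = εσA T⁴ ⇒ A = P/(εσT⁴).
T⁴ = 1.062×10¹⁰ K⁴.
A = 5180/(0.90 × 5.67×10⁻⁸ × 1.062×10¹⁰).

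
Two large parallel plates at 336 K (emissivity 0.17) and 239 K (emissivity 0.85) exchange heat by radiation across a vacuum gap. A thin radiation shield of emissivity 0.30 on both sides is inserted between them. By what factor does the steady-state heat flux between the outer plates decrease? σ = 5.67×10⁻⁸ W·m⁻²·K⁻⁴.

factor ≈ 1.94

Without shield: q₀ = σΔ(T⁴)/(1/ε₁+1/ε₂−1) with denominator 6.059.
With shield the two gaps are in series; the resistances add: (1/ε₁+1/ε_s−1)+(1/ε_s+1/ε₂−1) = 8.216+3.510 = 11.73.
Heat-flux ratio q₀/q = 11.73/6.059.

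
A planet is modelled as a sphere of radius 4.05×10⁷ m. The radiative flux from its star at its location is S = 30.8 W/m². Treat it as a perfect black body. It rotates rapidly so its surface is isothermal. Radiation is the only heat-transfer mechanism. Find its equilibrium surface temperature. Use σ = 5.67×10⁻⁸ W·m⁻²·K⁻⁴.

T ≈ 108 K

At equilibrium, absorbed power = emitted power.
Absorbing cross-section = πr² = 5.153×10¹⁵ m²; emitting surface = 4πr² = 2.061×10¹⁶ m² (ratio 4).
S·A_cross = εσ·A_surf·T⁴  ⇒  T⁴ = S/(4σ).
T⁴ = 1.00·30.8/(4·5.67×10⁻⁸) = 1.358×10⁸ K⁴.
T = (1.358×10⁸)^(1/4).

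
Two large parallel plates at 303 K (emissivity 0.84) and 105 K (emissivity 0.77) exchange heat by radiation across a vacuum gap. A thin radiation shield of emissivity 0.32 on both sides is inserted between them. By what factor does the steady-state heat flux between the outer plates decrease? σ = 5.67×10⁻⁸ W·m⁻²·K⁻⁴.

Without shield: q₀ = σΔ(T⁴)/(1/ε₁+1/ε₂−1) with denominator 1.489.
With shield the two gaps are in series; the resistances add: (1/ε₁+1/ε_s−1)+(1/ε_s+1/ε₂−1) = 3.315+3.424 = 6.739.
Heat-flux ratio q₀/q = 6.739/1.489.

factor ≈ 4.53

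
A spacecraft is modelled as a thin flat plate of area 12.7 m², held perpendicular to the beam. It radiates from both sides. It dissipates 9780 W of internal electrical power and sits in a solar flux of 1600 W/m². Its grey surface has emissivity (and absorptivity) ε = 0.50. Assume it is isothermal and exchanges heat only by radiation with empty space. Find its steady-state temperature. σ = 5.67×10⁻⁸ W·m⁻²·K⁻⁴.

At steady state, absorbed solar power + internal power = radiated power.
Absorbed: α·S·A_cross = 0.50·1600·12.70 = 10160 W (cross-section A).
Total input = 10160 + 9780 = 19940 W.
Radiated: εσ·A_surf·T⁴ with A_surf = 2A = 25.40 m².
T⁴ = 19940/(0.50·5.67×10⁻⁸·25.40) = 2.769×10¹⁰ K⁴.

T ≈ 408 K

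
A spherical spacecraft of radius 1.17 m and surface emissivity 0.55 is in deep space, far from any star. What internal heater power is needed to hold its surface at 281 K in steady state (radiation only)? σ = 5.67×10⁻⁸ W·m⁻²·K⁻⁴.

P ≈ 3340 W

P = εσ·4πr²·T⁴.
4πr² = 17.20 m²; T⁴ = 6.235×10⁹ K⁴.
P = 0.55·5.67×10⁻⁸·17.20·6.235×10⁹.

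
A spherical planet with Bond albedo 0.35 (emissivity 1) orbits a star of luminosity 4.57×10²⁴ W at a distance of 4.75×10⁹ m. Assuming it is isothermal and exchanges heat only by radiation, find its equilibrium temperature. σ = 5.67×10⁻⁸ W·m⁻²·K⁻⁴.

First find the stellar flux at distance d: S = L/(4πd²) = 4.57×10²⁴/(4π·(4.75×10⁹)²) = 16120 W/m².
For an isothermal sphere, absorbed (1−a)S·πr² = emitted σ·4πr²·T⁴, so T⁴ = (1−a)S/(4σ).
T⁴ = 0.650·16120/(4·5.67×10⁻⁸) = 4.619×10¹⁰ K⁴.

T ≈ 464 K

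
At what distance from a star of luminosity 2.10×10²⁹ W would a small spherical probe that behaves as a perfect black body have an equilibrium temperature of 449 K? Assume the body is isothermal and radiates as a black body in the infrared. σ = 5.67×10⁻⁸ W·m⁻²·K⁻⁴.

For an isothermal black-emitting sphere, (1−a)S·πr² = σ·4πr²·T⁴ ⇒ S = 4σT⁴/(1−a).
S = 4·5.67×10⁻⁸·(449)⁴/1.00 = 9218 W/m².
Flux falls as S = L/(4πd²), so d = √(L/(4πS)) = √(2.10×10²⁹/(4π·9218)).

d ≈ 1.35×10¹² m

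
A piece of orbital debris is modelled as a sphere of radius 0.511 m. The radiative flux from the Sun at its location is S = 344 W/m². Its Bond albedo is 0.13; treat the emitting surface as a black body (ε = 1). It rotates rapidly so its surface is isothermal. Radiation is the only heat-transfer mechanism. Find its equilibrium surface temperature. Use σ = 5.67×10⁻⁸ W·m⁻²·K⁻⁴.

T ≈ 191 K

At equilibrium, absorbed power = emitted power.
Absorbing cross-section = πr² = 0.8203 m²; emitting surface = 4πr² = 3.281 m² (ratio 4).
(1−a)S·A_cross = εσ·A_surf·T⁴  ⇒  T⁴ = (1−a)S/(4σ).
T⁴ = 0.870·344/(4·5.67×10⁻⁸) = 1.320×10⁹ K⁴.
T = (1.320×10⁹)^(1/4).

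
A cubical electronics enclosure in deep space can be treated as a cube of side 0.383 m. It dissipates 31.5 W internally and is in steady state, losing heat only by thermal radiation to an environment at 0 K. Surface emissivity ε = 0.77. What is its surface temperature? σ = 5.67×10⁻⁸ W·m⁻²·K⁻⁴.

T ≈ 169 K

Steady state: internal power = radiated power, P = εσA T⁴.
Radiating area A = 6L² = 0.8801 m².
T⁴ = P/(εσA) = 31.5/(0.77·5.67×10⁻⁸·0.8801) = 8.198×10⁸ K⁴.
T = (8.198×10⁸)^(1/4).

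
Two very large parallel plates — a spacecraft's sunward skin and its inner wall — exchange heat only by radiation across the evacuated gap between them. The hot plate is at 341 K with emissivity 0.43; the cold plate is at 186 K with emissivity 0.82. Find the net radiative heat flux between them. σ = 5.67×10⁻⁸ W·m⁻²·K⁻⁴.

q ≈ 275 W/m²

For two infinite grey parallel plates, q = σ(T₁⁴ − T₂⁴)/(1/ε₁ + 1/ε₂ − 1).
T₁⁴ − T₂⁴ = 1.352×10¹⁰ − 1.197×10⁹ = 1.232×10¹⁰ K⁴.
1/ε₁ + 1/ε₂ − 1 = 2.326 + 1.220 − 1 = 2.545.
q = 5.67×10⁻⁸ × 1.232×10¹⁰ / 2.545.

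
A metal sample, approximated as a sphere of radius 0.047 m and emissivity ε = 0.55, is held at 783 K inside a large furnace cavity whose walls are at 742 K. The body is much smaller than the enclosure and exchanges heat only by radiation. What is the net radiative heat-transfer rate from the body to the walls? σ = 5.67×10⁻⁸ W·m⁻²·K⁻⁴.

P_net ≈ 63.0 W

For a small grey body in a large enclosure: P_net = εσA(T_body⁴ − T_wall⁴).
A = 4πr² = 0.02776 m²; T_body⁴ − T_wall⁴ = 3.759×10¹¹ − 3.031×10¹¹ = 7.276×10¹⁰ K⁴.
|P_net| = 0.55·5.67×10⁻⁸·0.02776·7.276×10¹⁰.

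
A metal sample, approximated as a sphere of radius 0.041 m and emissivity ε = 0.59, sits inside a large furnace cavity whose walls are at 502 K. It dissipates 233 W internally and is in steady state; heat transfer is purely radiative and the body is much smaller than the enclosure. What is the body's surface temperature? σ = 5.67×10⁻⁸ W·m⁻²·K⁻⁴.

For a small grey body in a large enclosure, net radiated power = εσA(T⁴ − T_w⁴).
Steady state: P = εσA(T⁴ − T_w⁴) with A = 4πr² = 0.02112 m².
T⁴ = P/(εσA) + T_w⁴ = 233/(0.59·5.67×10⁻⁸·0.02112) + (502)⁴
    = 3.297×10¹¹ + 6.351×10¹⁰ = 3.932×10¹¹ K⁴.

T ≈ 792 K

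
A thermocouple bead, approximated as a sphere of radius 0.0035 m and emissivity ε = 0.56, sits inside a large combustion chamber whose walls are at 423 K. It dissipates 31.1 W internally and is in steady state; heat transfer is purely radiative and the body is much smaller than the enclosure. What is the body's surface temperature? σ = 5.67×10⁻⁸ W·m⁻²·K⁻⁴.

T ≈ 1590 K

For a small grey body in a large enclosure, net radiated power = εσA(T⁴ − T_w⁴).
Steady state: P = εσA(T⁴ − T_w⁴) with A = 4πr² = 1.539×10⁻⁴ m².
T⁴ = P/(εσA) + T_w⁴ = 31.1/(0.56·5.67×10⁻⁸·1.539×10⁻⁴) + (423)⁴
    = 6.363×10¹² + 3.202×10¹⁰ = 6.395×10¹² K⁴.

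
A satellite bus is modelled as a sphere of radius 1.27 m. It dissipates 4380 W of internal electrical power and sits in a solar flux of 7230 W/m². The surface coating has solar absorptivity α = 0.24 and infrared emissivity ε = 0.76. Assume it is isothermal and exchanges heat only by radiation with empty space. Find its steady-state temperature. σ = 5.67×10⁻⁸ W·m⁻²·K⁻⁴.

T ≈ 350 K

At steady state, absorbed solar power + internal power = radiated power.
Absorbed: α·S·A_cross = 0.24·7230·5.067 = 8792 W (cross-section πr²).
Total input = 8792 + 4380 = 13170 W.
Radiated: εσ·A_surf·T⁴ with A_surf = 4πr² = 20.27 m².
T⁴ = 13170/(0.76·5.67×10⁻⁸·20.27) = 1.508×10¹⁰ K⁴.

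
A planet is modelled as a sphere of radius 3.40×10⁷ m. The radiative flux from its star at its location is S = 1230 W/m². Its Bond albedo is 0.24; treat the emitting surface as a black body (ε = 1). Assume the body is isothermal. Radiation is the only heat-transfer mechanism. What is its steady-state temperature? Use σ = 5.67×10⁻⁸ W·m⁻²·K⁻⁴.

T ≈ 253 K

At equilibrium, absorbed power = emitted power.
Absorbing cross-section = πr² = 3.632×10¹⁵ m²; emitting surface = 4πr² = 1.453×10¹⁶ m² (ratio 4).
(1−a)S·A_cross = εσ·A_surf·T⁴  ⇒  T⁴ = (1−a)S/(4σ).
T⁴ = 0.760·1230/(4·5.67×10⁻⁸) = 4.122×10⁹ K⁴.
T = (4.122×10⁹)^(1/4).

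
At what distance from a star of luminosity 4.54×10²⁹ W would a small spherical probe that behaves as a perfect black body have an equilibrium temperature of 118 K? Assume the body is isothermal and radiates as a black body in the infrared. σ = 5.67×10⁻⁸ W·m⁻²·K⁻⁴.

d ≈ 2.87×10¹³ m

For an isothermal black-emitting sphere, (1−a)S·πr² = σ·4πr²·T⁴ ⇒ S = 4σT⁴/(1−a).
S = 4·5.67×10⁻⁸·(118)⁴/1.00 = 43.97 W/m².
Flux falls as S = L/(4πd²), so d = √(L/(4πS)) = √(4.54×10²⁹/(4π·43.97)).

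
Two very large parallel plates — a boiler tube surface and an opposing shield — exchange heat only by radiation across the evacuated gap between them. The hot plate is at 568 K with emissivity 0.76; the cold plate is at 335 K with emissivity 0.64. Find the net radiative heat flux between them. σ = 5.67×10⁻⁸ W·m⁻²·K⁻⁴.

For two infinite grey parallel plates, q = σ(T₁⁴ − T₂⁴)/(1/ε₁ + 1/ε₂ − 1).
T₁⁴ − T₂⁴ = 1.041×10¹¹ − 1.259×10¹⁰ = 9.149×10¹⁰ K⁴.
1/ε₁ + 1/ε₂ − 1 = 1.316 + 1.562 − 1 = 1.878.
q = 5.67×10⁻⁸ × 9.149×10¹⁰ / 1.878.

q ≈ 2760 W/m²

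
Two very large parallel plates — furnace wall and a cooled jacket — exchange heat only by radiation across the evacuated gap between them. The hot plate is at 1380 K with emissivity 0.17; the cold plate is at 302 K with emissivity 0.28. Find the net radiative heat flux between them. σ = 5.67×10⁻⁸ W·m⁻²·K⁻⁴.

For two infinite grey parallel plates, q = σ(T₁⁴ − T₂⁴)/(1/ε₁ + 1/ε₂ − 1).
T₁⁴ − T₂⁴ = 3.627×10¹² − 8.318×10⁹ = 3.618×10¹² K⁴.
1/ε₁ + 1/ε₂ − 1 = 5.882 + 3.571 − 1 = 8.454.
q = 5.67×10⁻⁸ × 3.618×10¹² / 8.454.

q ≈ 24300 W/m²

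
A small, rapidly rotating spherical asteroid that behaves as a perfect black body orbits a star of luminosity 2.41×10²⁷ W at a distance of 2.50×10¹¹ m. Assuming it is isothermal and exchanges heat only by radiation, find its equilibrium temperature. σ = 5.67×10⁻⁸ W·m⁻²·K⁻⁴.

First find the stellar flux at distance d: S = L/(4πd²) = 2.41×10²⁷/(4π·(2.50×10¹¹)²) = 3069 W/m².
For an isothermal sphere, absorbed (1−a)S·πr² = emitted σ·4πr²·T⁴, so T⁴ = (1−a)S/(4σ).
T⁴ = 1.00·3069/(4·5.67×10⁻⁸) = 1.353×10¹⁰ K⁴.

T ≈ 341 K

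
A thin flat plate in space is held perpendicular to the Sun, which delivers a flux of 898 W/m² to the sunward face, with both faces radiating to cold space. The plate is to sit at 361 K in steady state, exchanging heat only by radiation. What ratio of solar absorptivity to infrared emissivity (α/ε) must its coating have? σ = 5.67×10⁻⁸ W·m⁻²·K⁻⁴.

α/ε ≈ 2.14

Balance: αS·A = εσ·2A·T⁴ ⇒ α/ε = 2σT⁴/S.
α/ε = 2·5.67×10⁻⁸·(361)⁴/898 = 2·5.67×10⁻⁸·1.698×10¹⁰/898.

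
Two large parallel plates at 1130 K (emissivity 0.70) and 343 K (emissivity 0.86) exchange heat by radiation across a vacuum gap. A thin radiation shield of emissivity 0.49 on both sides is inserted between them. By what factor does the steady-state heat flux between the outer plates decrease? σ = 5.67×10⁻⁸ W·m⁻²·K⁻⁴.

factor ≈ 2.94

Without shield: q₀ = σΔ(T⁴)/(1/ε₁+1/ε₂−1) with denominator 1.591.
With shield the two gaps are in series; the resistances add: (1/ε₁+1/ε_s−1)+(1/ε_s+1/ε₂−1) = 2.469+2.204 = 4.673.
Heat-flux ratio q₀/q = 4.673/1.591.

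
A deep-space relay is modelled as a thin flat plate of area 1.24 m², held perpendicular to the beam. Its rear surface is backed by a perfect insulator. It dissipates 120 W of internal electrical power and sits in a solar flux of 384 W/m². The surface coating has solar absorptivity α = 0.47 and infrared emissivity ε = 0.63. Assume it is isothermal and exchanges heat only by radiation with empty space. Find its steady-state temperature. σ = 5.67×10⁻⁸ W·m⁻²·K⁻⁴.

At steady state, absorbed solar power + internal power = radiated power.
Absorbed: α·S·A_cross = 0.47·384·1.240 = 223.8 W (cross-section A).
Total input = 223.8 + 120 = 343.8 W.
Radiated: εσ·A_surf·T⁴ with A_surf = A = 1.240 m².
T⁴ = 343.8/(0.63·5.67×10⁻⁸·1.240) = 7.762×10⁹ K⁴.

T ≈ 297 K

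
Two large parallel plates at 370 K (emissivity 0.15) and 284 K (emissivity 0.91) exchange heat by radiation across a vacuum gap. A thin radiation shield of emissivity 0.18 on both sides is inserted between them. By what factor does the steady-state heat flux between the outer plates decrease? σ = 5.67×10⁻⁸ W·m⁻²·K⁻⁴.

factor ≈ 2.49

Without shield: q₀ = σΔ(T⁴)/(1/ε₁+1/ε₂−1) with denominator 6.766.
With shield the two gaps are in series; the resistances add: (1/ε₁+1/ε_s−1)+(1/ε_s+1/ε₂−1) = 11.22+5.654 = 16.88.
Heat-flux ratio q₀/q = 16.88/6.766.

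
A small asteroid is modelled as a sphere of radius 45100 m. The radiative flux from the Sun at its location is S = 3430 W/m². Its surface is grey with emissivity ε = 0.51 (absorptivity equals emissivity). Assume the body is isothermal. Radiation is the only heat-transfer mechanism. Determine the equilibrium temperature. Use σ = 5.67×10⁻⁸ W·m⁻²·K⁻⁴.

At equilibrium, absorbed power = emitted power.
Absorbing cross-section = πr² = 6.390×10⁹ m²; emitting surface = 4πr² = 2.556×10¹⁰ m² (ratio 4).
εS·A_cross = εσ·A_surf·T⁴  ⇒  T⁴ = S/(4σ)   (ε cancels).
T⁴ = 3430/(4·5.67×10⁻⁸) = 1.512×10¹⁰ K⁴.
T = (1.512×10¹⁰)^(1/4).

T ≈ 351 K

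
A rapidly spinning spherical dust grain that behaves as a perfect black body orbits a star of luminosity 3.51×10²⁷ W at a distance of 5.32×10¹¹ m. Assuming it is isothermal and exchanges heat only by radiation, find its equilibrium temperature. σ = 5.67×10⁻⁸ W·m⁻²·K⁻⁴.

T ≈ 257 K

First find the stellar flux at distance d: S = L/(4πd²) = 3.51×10²⁷/(4π·(5.32×10¹¹)²) = 986.9 W/m².
For an isothermal sphere, absorbed (1−a)S·πr² = emitted σ·4πr²·T⁴, so T⁴ = (1−a)S/(4σ).
T⁴ = 1.00·986.9/(4·5.67×10⁻⁸) = 4.351×10⁹ K⁴.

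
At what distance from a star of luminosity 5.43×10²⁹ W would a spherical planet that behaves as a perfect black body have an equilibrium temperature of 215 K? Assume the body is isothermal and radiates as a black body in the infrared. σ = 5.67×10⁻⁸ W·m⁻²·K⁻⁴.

d ≈ 9.44×10¹² m

For an isothermal black-emitting sphere, (1−a)S·πr² = σ·4πr²·T⁴ ⇒ S = 4σT⁴/(1−a).
S = 4·5.67×10⁻⁸·(215)⁴/1.00 = 484.6 W/m².
Flux falls as S = L/(4πd²), so d = √(L/(4πS)) = √(5.43×10²⁹/(4π·484.6)).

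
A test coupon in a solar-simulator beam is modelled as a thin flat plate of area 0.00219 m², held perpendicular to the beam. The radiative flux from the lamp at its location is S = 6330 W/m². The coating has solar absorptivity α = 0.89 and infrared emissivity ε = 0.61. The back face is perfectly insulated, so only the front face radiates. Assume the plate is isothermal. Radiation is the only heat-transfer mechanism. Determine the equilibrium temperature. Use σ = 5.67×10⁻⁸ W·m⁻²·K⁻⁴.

T ≈ 635 K

At equilibrium, absorbed power = emitted power.
Absorbing cross-section = A = 0.002190 m²; emitting surface = A = 0.002190 m² (ratio 1).
αS·A_cross = εσ·A_surf·T⁴  ⇒  T⁴ = αS/(ε·1σ).
T⁴ = 0.890·6330/(0.61·1·5.67×10⁻⁸) = 1.629×10¹¹ K⁴.
T = (1.629×10¹¹)^(1/4).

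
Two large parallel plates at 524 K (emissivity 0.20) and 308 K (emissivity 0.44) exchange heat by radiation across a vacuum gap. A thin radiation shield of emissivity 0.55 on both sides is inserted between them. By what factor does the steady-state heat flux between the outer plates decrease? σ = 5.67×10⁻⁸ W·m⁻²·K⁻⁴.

Without shield: q₀ = σΔ(T⁴)/(1/ε₁+1/ε₂−1) with denominator 6.273.
With shield the two gaps are in series; the resistances add: (1/ε₁+1/ε_s−1)+(1/ε_s+1/ε₂−1) = 5.818+3.091 = 8.909.
Heat-flux ratio q₀/q = 8.909/6.273.

factor ≈ 1.42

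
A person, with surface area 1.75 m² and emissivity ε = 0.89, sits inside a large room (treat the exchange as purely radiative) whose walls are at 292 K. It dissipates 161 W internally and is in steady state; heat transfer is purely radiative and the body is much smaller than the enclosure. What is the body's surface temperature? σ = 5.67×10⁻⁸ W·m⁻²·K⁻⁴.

T ≈ 309 K

For a small grey body in a large enclosure, net radiated power = εσA(T⁴ − T_w⁴).
Steady state: P = εσA(T⁴ − T_w⁴) with A = 1.75 m².
T⁴ = P/(εσA) + T_w⁴ = 161/(0.89·5.67×10⁻⁸·1.750) + (292)⁴
    = 1.823×10⁹ + 7.270×10⁹ = 9.093×10⁹ K⁴.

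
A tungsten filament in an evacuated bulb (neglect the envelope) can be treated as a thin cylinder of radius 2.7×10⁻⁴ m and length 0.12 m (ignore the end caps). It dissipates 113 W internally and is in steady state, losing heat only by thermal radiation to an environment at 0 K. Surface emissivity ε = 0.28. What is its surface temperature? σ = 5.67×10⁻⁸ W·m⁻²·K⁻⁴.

T ≈ 2430 K

Steady state: internal power = radiated power, P = εσA T⁴.
Radiating area A = 2πrL = 2.036×10⁻⁴ m².
T⁴ = P/(εσA) = 113/(0.28·5.67×10⁻⁸·2.036×10⁻⁴) = 3.496×10¹³ K⁴.
T = (3.496×10¹³)^(1/4).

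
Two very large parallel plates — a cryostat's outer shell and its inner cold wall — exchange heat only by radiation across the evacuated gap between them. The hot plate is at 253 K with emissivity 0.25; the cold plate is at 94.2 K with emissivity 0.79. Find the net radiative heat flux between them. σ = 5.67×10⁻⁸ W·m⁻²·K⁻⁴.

q ≈ 53.4 W/m²

For two infinite grey parallel plates, q = σ(T₁⁴ − T₂⁴)/(1/ε₁ + 1/ε₂ − 1).
T₁⁴ − T₂⁴ = 4.097×10⁹ − 7.874×10⁷ = 4.018×10⁹ K⁴.
1/ε₁ + 1/ε₂ − 1 = 4.000 + 1.266 − 1 = 4.266.
q = 5.67×10⁻⁸ × 4.018×10⁹ / 4.266.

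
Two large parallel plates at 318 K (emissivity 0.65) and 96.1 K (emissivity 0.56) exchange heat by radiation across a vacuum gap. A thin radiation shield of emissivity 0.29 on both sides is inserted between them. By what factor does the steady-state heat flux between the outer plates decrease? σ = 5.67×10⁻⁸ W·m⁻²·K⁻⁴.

factor ≈ 3.54

Without shield: q₀ = σΔ(T⁴)/(1/ε₁+1/ε₂−1) with denominator 2.324.
With shield the two gaps are in series; the resistances add: (1/ε₁+1/ε_s−1)+(1/ε_s+1/ε₂−1) = 3.987+4.234 = 8.221.
Heat-flux ratio q₀/q = 8.221/2.324.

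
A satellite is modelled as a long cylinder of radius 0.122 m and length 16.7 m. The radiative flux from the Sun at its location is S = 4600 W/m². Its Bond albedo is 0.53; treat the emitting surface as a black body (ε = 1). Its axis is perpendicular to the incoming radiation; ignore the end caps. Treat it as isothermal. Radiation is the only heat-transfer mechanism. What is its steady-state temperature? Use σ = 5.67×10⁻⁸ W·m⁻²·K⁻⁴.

T ≈ 332 K

At equilibrium, absorbed power = emitted power.
Absorbing cross-section = 2rL = 4.075 m²; emitting surface = 2πrL = 12.80 m² (ratio π).
(1−a)S·A_cross = εσ·A_surf·T⁴  ⇒  T⁴ = (1−a)S/(πσ).
T⁴ = 0.470·4600/(π·5.67×10⁻⁸) = 1.214×10¹⁰ K⁴.
T = (1.214×10¹⁰)^(1/4).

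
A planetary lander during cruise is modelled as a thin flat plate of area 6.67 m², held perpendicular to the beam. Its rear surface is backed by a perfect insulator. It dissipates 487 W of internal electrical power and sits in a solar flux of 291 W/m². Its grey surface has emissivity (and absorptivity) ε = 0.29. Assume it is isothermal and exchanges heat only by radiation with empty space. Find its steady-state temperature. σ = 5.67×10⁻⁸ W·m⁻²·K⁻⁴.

At steady state, absorbed solar power + internal power = radiated power.
Absorbed: α·S·A_cross = 0.29·291·6.670 = 562.9 W (cross-section A).
Total input = 562.9 + 487 = 1050 W.
Radiated: εσ·A_surf·T⁴ with A_surf = A = 6.670 m².
T⁴ = 1050/(0.29·5.67×10⁻⁸·6.670) = 9.573×10⁹ K⁴.

T ≈ 313 K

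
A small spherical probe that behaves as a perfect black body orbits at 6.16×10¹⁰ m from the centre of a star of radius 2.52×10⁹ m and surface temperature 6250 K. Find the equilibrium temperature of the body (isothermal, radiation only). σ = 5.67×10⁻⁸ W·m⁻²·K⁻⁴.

The star's surface emits σT_*⁴; at distance d the flux is S = σT_*⁴(R_*/d)².
S = 5.67×10⁻⁸·(6250)⁴·(2.52×10⁹/6.16×10¹⁰)² = 1.448×10⁵ W/m².
For an isothermal sphere T⁴ = (1−a)S/(4σ) = 6.384×10¹¹ K⁴.

T ≈ 894 K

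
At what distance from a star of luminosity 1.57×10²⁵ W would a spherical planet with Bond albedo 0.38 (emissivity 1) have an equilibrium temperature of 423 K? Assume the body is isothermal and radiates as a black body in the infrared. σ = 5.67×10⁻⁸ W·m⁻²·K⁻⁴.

For an isothermal black-emitting sphere, (1−a)S·πr² = σ·4πr²·T⁴ ⇒ S = 4σT⁴/(1−a).
S = 4·5.67×10⁻⁸·(423)⁴/0.620 = 11710 W/m².
Flux falls as S = L/(4πd²), so d = √(L/(4πS)) = √(1.57×10²⁵/(4π·11710)).

d ≈ 1.03×10¹⁰ m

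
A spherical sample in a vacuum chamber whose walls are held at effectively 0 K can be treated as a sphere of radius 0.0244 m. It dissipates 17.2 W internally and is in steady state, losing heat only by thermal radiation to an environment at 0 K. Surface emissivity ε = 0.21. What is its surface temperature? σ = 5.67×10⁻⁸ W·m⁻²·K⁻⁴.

Steady state: internal power = radiated power, P = εσA T⁴.
Radiating area A = 4πr² = 0.007482 m².
T⁴ = P/(εσA) = 17.2/(0.21·5.67×10⁻⁸·0.007482) = 1.931×10¹¹ K⁴.
T = (1.931×10¹¹)^(1/4).

T ≈ 663 K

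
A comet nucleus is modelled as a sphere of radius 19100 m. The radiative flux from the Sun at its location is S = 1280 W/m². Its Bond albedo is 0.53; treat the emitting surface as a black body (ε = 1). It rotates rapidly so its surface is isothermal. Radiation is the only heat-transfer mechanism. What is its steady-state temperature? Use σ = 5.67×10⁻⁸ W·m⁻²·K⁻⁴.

At equilibrium, absorbed power = emitted power.
Absorbing cross-section = πr² = 1.146×10⁹ m²; emitting surface = 4πr² = 4.584×10⁹ m² (ratio 4).
(1−a)S·A_cross = εσ·A_surf·T⁴  ⇒  T⁴ = (1−a)S/(4σ).
T⁴ = 0.470·1280/(4·5.67×10⁻⁸) = 2.653×10⁹ K⁴.
T = (2.653×10⁹)^(1/4).

T ≈ 227 K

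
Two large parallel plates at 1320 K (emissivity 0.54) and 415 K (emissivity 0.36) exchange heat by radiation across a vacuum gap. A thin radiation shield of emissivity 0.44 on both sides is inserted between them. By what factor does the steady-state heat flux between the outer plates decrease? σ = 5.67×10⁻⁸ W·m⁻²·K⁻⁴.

factor ≈ 1.98

Without shield: q₀ = σΔ(T⁴)/(1/ε₁+1/ε₂−1) with denominator 3.630.
With shield the two gaps are in series; the resistances add: (1/ε₁+1/ε_s−1)+(1/ε_s+1/ε₂−1) = 3.125+4.051 = 7.175.
Heat-flux ratio q₀/q = 7.175/3.630.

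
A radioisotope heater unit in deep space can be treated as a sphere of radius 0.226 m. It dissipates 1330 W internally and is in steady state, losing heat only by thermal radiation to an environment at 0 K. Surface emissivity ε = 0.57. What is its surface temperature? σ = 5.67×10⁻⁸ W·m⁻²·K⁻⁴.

Steady state: internal power = radiated power, P = εσA T⁴.
Radiating area A = 4πr² = 0.6418 m².
T⁴ = P/(εσA) = 1330/(0.57·5.67×10⁻⁸·0.6418) = 6.412×10¹⁰ K⁴.
T = (6.412×10¹⁰)^(1/4).

T ≈ 503 K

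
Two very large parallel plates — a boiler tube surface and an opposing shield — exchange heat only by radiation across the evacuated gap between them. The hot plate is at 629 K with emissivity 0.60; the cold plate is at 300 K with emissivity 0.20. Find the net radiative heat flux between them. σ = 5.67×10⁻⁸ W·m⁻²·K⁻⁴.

q ≈ 1490 W/m²

For two infinite grey parallel plates, q = σ(T₁⁴ − T₂⁴)/(1/ε₁ + 1/ε₂ − 1).
T₁⁴ − T₂⁴ = 1.565×10¹¹ − 8.100×10⁹ = 1.484×10¹¹ K⁴.
1/ε₁ + 1/ε₂ − 1 = 1.667 + 5.000 − 1 = 5.667.
q = 5.67×10⁻⁸ × 1.484×10¹¹ / 5.667.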